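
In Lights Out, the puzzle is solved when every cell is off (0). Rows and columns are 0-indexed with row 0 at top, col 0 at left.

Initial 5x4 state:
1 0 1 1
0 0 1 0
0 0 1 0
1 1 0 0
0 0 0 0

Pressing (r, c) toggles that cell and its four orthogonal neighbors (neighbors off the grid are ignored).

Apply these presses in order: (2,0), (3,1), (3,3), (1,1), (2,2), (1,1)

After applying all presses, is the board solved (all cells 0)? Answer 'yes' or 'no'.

After press 1 at (2,0):
1 0 1 1
1 0 1 0
1 1 1 0
0 1 0 0
0 0 0 0

After press 2 at (3,1):
1 0 1 1
1 0 1 0
1 0 1 0
1 0 1 0
0 1 0 0

After press 3 at (3,3):
1 0 1 1
1 0 1 0
1 0 1 1
1 0 0 1
0 1 0 1

After press 4 at (1,1):
1 1 1 1
0 1 0 0
1 1 1 1
1 0 0 1
0 1 0 1

After press 5 at (2,2):
1 1 1 1
0 1 1 0
1 0 0 0
1 0 1 1
0 1 0 1

After press 6 at (1,1):
1 0 1 1
1 0 0 0
1 1 0 0
1 0 1 1
0 1 0 1

Lights still on: 11

Answer: no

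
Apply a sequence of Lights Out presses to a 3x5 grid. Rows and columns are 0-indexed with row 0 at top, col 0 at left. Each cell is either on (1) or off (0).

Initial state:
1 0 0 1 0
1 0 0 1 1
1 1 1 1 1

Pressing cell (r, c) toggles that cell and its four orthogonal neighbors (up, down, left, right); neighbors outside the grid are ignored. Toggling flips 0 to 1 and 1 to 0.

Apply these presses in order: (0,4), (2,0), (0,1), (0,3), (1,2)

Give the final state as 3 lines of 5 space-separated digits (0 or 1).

Answer: 0 1 1 1 0
0 0 1 1 0
0 0 0 1 1

Derivation:
After press 1 at (0,4):
1 0 0 0 1
1 0 0 1 0
1 1 1 1 1

After press 2 at (2,0):
1 0 0 0 1
0 0 0 1 0
0 0 1 1 1

After press 3 at (0,1):
0 1 1 0 1
0 1 0 1 0
0 0 1 1 1

After press 4 at (0,3):
0 1 0 1 0
0 1 0 0 0
0 0 1 1 1

After press 5 at (1,2):
0 1 1 1 0
0 0 1 1 0
0 0 0 1 1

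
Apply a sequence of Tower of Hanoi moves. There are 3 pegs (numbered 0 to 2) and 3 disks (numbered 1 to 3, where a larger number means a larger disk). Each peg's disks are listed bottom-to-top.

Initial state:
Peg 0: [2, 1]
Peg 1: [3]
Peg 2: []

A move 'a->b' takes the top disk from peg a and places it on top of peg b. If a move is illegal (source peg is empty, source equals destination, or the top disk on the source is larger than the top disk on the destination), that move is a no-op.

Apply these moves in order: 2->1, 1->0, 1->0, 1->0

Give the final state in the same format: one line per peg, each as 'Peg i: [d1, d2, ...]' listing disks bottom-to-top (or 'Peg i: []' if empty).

Answer: Peg 0: [2, 1]
Peg 1: [3]
Peg 2: []

Derivation:
After move 1 (2->1):
Peg 0: [2, 1]
Peg 1: [3]
Peg 2: []

After move 2 (1->0):
Peg 0: [2, 1]
Peg 1: [3]
Peg 2: []

After move 3 (1->0):
Peg 0: [2, 1]
Peg 1: [3]
Peg 2: []

After move 4 (1->0):
Peg 0: [2, 1]
Peg 1: [3]
Peg 2: []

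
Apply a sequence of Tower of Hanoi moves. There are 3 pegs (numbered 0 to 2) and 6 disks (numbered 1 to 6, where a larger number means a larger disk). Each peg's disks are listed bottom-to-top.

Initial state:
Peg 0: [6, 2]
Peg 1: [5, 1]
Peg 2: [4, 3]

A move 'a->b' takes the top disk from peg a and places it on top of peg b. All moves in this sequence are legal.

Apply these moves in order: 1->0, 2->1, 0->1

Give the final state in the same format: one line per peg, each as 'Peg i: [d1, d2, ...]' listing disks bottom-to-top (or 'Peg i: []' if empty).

After move 1 (1->0):
Peg 0: [6, 2, 1]
Peg 1: [5]
Peg 2: [4, 3]

After move 2 (2->1):
Peg 0: [6, 2, 1]
Peg 1: [5, 3]
Peg 2: [4]

After move 3 (0->1):
Peg 0: [6, 2]
Peg 1: [5, 3, 1]
Peg 2: [4]

Answer: Peg 0: [6, 2]
Peg 1: [5, 3, 1]
Peg 2: [4]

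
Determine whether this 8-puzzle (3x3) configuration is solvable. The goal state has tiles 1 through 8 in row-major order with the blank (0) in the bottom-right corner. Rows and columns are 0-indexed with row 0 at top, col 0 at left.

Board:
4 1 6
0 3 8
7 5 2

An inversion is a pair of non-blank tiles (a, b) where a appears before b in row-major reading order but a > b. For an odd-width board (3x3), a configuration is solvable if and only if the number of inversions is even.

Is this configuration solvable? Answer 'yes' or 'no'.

Answer: no

Derivation:
Inversions (pairs i<j in row-major order where tile[i] > tile[j] > 0): 13
13 is odd, so the puzzle is not solvable.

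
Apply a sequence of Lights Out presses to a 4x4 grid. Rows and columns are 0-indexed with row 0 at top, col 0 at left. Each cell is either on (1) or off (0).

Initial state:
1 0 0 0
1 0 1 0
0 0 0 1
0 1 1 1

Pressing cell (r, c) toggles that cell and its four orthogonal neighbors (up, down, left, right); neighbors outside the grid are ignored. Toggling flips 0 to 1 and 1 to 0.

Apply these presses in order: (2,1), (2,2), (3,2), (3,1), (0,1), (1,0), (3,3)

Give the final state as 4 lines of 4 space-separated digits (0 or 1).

Answer: 1 1 1 0
0 1 0 0
0 1 1 1
1 0 1 1

Derivation:
After press 1 at (2,1):
1 0 0 0
1 1 1 0
1 1 1 1
0 0 1 1

After press 2 at (2,2):
1 0 0 0
1 1 0 0
1 0 0 0
0 0 0 1

After press 3 at (3,2):
1 0 0 0
1 1 0 0
1 0 1 0
0 1 1 0

After press 4 at (3,1):
1 0 0 0
1 1 0 0
1 1 1 0
1 0 0 0

After press 5 at (0,1):
0 1 1 0
1 0 0 0
1 1 1 0
1 0 0 0

After press 6 at (1,0):
1 1 1 0
0 1 0 0
0 1 1 0
1 0 0 0

After press 7 at (3,3):
1 1 1 0
0 1 0 0
0 1 1 1
1 0 1 1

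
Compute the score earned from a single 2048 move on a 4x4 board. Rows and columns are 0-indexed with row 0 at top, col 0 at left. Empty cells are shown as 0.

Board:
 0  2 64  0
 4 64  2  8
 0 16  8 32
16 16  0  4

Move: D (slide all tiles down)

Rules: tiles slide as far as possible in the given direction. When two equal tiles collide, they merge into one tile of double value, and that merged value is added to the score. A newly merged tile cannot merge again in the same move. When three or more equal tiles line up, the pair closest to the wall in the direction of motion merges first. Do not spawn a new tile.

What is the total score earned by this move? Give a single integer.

Answer: 32

Derivation:
Slide down:
col 0: [0, 4, 0, 16] -> [0, 0, 4, 16]  score +0 (running 0)
col 1: [2, 64, 16, 16] -> [0, 2, 64, 32]  score +32 (running 32)
col 2: [64, 2, 8, 0] -> [0, 64, 2, 8]  score +0 (running 32)
col 3: [0, 8, 32, 4] -> [0, 8, 32, 4]  score +0 (running 32)
Board after move:
 0  0  0  0
 0  2 64  8
 4 64  2 32
16 32  8  4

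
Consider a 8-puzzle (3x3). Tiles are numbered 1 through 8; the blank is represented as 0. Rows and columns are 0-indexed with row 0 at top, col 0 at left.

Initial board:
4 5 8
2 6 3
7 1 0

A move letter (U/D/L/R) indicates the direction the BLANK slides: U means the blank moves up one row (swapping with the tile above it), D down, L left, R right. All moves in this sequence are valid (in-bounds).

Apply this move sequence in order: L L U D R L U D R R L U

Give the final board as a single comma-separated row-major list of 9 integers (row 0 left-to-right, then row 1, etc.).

Answer: 4, 5, 8, 2, 0, 3, 7, 6, 1

Derivation:
After move 1 (L):
4 5 8
2 6 3
7 0 1

After move 2 (L):
4 5 8
2 6 3
0 7 1

After move 3 (U):
4 5 8
0 6 3
2 7 1

After move 4 (D):
4 5 8
2 6 3
0 7 1

After move 5 (R):
4 5 8
2 6 3
7 0 1

After move 6 (L):
4 5 8
2 6 3
0 7 1

After move 7 (U):
4 5 8
0 6 3
2 7 1

After move 8 (D):
4 5 8
2 6 3
0 7 1

After move 9 (R):
4 5 8
2 6 3
7 0 1

After move 10 (R):
4 5 8
2 6 3
7 1 0

After move 11 (L):
4 5 8
2 6 3
7 0 1

After move 12 (U):
4 5 8
2 0 3
7 6 1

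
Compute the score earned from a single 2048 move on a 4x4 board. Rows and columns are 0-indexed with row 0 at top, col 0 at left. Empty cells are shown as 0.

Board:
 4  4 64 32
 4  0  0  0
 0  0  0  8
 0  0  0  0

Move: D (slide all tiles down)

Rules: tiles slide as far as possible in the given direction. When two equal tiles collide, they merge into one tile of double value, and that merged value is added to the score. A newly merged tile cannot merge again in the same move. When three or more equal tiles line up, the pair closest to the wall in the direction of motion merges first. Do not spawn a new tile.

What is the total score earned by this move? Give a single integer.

Answer: 8

Derivation:
Slide down:
col 0: [4, 4, 0, 0] -> [0, 0, 0, 8]  score +8 (running 8)
col 1: [4, 0, 0, 0] -> [0, 0, 0, 4]  score +0 (running 8)
col 2: [64, 0, 0, 0] -> [0, 0, 0, 64]  score +0 (running 8)
col 3: [32, 0, 8, 0] -> [0, 0, 32, 8]  score +0 (running 8)
Board after move:
 0  0  0  0
 0  0  0  0
 0  0  0 32
 8  4 64  8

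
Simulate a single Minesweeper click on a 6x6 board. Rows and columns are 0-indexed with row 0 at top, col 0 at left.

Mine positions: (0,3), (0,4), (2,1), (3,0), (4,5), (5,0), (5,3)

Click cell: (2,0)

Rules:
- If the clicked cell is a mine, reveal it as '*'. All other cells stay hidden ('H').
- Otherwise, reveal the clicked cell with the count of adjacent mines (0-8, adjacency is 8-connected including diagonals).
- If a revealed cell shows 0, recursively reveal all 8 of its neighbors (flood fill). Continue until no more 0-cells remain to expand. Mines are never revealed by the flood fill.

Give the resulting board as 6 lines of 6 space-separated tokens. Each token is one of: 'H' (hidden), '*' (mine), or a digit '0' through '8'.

H H H H H H
H H H H H H
2 H H H H H
H H H H H H
H H H H H H
H H H H H H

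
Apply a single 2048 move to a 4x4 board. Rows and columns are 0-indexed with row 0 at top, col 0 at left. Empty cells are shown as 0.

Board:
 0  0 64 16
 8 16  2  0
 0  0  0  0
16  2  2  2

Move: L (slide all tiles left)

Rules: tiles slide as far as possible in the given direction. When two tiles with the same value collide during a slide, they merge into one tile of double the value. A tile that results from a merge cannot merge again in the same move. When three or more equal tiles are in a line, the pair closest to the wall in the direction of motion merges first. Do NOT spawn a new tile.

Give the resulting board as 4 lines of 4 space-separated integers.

Slide left:
row 0: [0, 0, 64, 16] -> [64, 16, 0, 0]
row 1: [8, 16, 2, 0] -> [8, 16, 2, 0]
row 2: [0, 0, 0, 0] -> [0, 0, 0, 0]
row 3: [16, 2, 2, 2] -> [16, 4, 2, 0]

Answer: 64 16  0  0
 8 16  2  0
 0  0  0  0
16  4  2  0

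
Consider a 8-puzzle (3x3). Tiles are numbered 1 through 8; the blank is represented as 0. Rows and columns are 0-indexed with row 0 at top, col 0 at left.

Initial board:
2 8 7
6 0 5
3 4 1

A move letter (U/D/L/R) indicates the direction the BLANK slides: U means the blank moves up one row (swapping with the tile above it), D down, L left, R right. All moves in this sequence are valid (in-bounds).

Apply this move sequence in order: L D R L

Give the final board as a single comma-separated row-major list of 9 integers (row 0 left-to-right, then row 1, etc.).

After move 1 (L):
2 8 7
0 6 5
3 4 1

After move 2 (D):
2 8 7
3 6 5
0 4 1

After move 3 (R):
2 8 7
3 6 5
4 0 1

After move 4 (L):
2 8 7
3 6 5
0 4 1

Answer: 2, 8, 7, 3, 6, 5, 0, 4, 1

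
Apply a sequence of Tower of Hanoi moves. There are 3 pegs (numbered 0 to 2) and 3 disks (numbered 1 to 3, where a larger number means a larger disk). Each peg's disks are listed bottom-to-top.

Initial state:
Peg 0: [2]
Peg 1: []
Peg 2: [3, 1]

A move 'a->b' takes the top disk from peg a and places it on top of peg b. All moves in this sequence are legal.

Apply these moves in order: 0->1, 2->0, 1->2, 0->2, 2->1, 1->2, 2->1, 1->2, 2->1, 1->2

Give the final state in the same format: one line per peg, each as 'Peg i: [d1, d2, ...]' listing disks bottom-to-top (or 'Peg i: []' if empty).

Answer: Peg 0: []
Peg 1: []
Peg 2: [3, 2, 1]

Derivation:
After move 1 (0->1):
Peg 0: []
Peg 1: [2]
Peg 2: [3, 1]

After move 2 (2->0):
Peg 0: [1]
Peg 1: [2]
Peg 2: [3]

After move 3 (1->2):
Peg 0: [1]
Peg 1: []
Peg 2: [3, 2]

After move 4 (0->2):
Peg 0: []
Peg 1: []
Peg 2: [3, 2, 1]

After move 5 (2->1):
Peg 0: []
Peg 1: [1]
Peg 2: [3, 2]

After move 6 (1->2):
Peg 0: []
Peg 1: []
Peg 2: [3, 2, 1]

After move 7 (2->1):
Peg 0: []
Peg 1: [1]
Peg 2: [3, 2]

After move 8 (1->2):
Peg 0: []
Peg 1: []
Peg 2: [3, 2, 1]

After move 9 (2->1):
Peg 0: []
Peg 1: [1]
Peg 2: [3, 2]

After move 10 (1->2):
Peg 0: []
Peg 1: []
Peg 2: [3, 2, 1]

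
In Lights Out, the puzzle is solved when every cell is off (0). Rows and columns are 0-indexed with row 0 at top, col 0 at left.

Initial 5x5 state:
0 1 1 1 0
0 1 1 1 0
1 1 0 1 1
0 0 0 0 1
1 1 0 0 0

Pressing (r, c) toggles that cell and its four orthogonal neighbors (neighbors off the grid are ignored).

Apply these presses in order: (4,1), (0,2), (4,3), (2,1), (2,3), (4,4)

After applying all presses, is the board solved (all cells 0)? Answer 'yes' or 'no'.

Answer: yes

Derivation:
After press 1 at (4,1):
0 1 1 1 0
0 1 1 1 0
1 1 0 1 1
0 1 0 0 1
0 0 1 0 0

After press 2 at (0,2):
0 0 0 0 0
0 1 0 1 0
1 1 0 1 1
0 1 0 0 1
0 0 1 0 0

After press 3 at (4,3):
0 0 0 0 0
0 1 0 1 0
1 1 0 1 1
0 1 0 1 1
0 0 0 1 1

After press 4 at (2,1):
0 0 0 0 0
0 0 0 1 0
0 0 1 1 1
0 0 0 1 1
0 0 0 1 1

After press 5 at (2,3):
0 0 0 0 0
0 0 0 0 0
0 0 0 0 0
0 0 0 0 1
0 0 0 1 1

After press 6 at (4,4):
0 0 0 0 0
0 0 0 0 0
0 0 0 0 0
0 0 0 0 0
0 0 0 0 0

Lights still on: 0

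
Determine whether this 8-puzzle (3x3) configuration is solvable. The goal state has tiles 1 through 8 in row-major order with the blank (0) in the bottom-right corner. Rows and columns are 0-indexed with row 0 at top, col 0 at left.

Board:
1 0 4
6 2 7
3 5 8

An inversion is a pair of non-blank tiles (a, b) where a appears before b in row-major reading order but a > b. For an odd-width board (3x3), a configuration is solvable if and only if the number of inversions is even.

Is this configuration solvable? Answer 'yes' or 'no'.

Inversions (pairs i<j in row-major order where tile[i] > tile[j] > 0): 7
7 is odd, so the puzzle is not solvable.

Answer: no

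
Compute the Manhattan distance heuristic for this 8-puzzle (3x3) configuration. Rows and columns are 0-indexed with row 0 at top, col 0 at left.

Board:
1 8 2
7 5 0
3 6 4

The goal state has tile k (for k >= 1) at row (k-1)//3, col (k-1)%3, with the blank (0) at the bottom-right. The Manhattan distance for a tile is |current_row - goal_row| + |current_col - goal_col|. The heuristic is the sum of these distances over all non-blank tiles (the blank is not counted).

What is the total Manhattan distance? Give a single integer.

Tile 1: at (0,0), goal (0,0), distance |0-0|+|0-0| = 0
Tile 8: at (0,1), goal (2,1), distance |0-2|+|1-1| = 2
Tile 2: at (0,2), goal (0,1), distance |0-0|+|2-1| = 1
Tile 7: at (1,0), goal (2,0), distance |1-2|+|0-0| = 1
Tile 5: at (1,1), goal (1,1), distance |1-1|+|1-1| = 0
Tile 3: at (2,0), goal (0,2), distance |2-0|+|0-2| = 4
Tile 6: at (2,1), goal (1,2), distance |2-1|+|1-2| = 2
Tile 4: at (2,2), goal (1,0), distance |2-1|+|2-0| = 3
Sum: 0 + 2 + 1 + 1 + 0 + 4 + 2 + 3 = 13

Answer: 13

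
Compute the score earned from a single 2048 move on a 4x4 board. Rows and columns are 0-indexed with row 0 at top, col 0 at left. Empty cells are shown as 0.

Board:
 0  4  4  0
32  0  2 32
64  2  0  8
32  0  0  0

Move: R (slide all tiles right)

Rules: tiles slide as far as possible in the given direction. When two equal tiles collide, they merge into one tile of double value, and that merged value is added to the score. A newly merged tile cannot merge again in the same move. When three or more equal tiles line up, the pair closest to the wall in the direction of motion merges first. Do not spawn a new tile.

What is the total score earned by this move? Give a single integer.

Slide right:
row 0: [0, 4, 4, 0] -> [0, 0, 0, 8]  score +8 (running 8)
row 1: [32, 0, 2, 32] -> [0, 32, 2, 32]  score +0 (running 8)
row 2: [64, 2, 0, 8] -> [0, 64, 2, 8]  score +0 (running 8)
row 3: [32, 0, 0, 0] -> [0, 0, 0, 32]  score +0 (running 8)
Board after move:
 0  0  0  8
 0 32  2 32
 0 64  2  8
 0  0  0 32

Answer: 8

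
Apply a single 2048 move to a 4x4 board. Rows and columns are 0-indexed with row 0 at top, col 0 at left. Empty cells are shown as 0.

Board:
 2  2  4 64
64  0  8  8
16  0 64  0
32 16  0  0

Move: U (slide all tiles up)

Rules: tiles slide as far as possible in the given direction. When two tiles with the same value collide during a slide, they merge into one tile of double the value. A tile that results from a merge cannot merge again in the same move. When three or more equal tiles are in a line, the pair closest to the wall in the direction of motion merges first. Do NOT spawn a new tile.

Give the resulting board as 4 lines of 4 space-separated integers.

Slide up:
col 0: [2, 64, 16, 32] -> [2, 64, 16, 32]
col 1: [2, 0, 0, 16] -> [2, 16, 0, 0]
col 2: [4, 8, 64, 0] -> [4, 8, 64, 0]
col 3: [64, 8, 0, 0] -> [64, 8, 0, 0]

Answer:  2  2  4 64
64 16  8  8
16  0 64  0
32  0  0  0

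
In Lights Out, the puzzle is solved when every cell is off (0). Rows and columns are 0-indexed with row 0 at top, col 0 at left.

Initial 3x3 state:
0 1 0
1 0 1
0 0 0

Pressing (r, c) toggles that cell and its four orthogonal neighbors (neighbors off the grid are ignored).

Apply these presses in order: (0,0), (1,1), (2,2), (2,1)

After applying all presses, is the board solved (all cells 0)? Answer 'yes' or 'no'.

After press 1 at (0,0):
1 0 0
0 0 1
0 0 0

After press 2 at (1,1):
1 1 0
1 1 0
0 1 0

After press 3 at (2,2):
1 1 0
1 1 1
0 0 1

After press 4 at (2,1):
1 1 0
1 0 1
1 1 0

Lights still on: 6

Answer: no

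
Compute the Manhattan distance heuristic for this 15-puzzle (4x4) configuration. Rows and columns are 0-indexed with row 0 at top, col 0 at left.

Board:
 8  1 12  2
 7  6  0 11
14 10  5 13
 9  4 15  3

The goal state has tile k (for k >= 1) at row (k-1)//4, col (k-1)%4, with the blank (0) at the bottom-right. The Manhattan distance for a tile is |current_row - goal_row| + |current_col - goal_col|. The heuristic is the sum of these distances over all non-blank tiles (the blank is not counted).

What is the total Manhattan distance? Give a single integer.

Tile 8: (0,0)->(1,3) = 4
Tile 1: (0,1)->(0,0) = 1
Tile 12: (0,2)->(2,3) = 3
Tile 2: (0,3)->(0,1) = 2
Tile 7: (1,0)->(1,2) = 2
Tile 6: (1,1)->(1,1) = 0
Tile 11: (1,3)->(2,2) = 2
Tile 14: (2,0)->(3,1) = 2
Tile 10: (2,1)->(2,1) = 0
Tile 5: (2,2)->(1,0) = 3
Tile 13: (2,3)->(3,0) = 4
Tile 9: (3,0)->(2,0) = 1
Tile 4: (3,1)->(0,3) = 5
Tile 15: (3,2)->(3,2) = 0
Tile 3: (3,3)->(0,2) = 4
Sum: 4 + 1 + 3 + 2 + 2 + 0 + 2 + 2 + 0 + 3 + 4 + 1 + 5 + 0 + 4 = 33

Answer: 33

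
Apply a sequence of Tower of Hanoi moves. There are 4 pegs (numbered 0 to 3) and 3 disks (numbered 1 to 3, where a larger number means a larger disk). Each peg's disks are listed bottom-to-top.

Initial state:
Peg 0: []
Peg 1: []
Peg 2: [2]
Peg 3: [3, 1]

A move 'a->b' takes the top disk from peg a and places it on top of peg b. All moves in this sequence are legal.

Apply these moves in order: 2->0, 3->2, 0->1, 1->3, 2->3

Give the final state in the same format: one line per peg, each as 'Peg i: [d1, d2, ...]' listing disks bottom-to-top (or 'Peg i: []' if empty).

Answer: Peg 0: []
Peg 1: []
Peg 2: []
Peg 3: [3, 2, 1]

Derivation:
After move 1 (2->0):
Peg 0: [2]
Peg 1: []
Peg 2: []
Peg 3: [3, 1]

After move 2 (3->2):
Peg 0: [2]
Peg 1: []
Peg 2: [1]
Peg 3: [3]

After move 3 (0->1):
Peg 0: []
Peg 1: [2]
Peg 2: [1]
Peg 3: [3]

After move 4 (1->3):
Peg 0: []
Peg 1: []
Peg 2: [1]
Peg 3: [3, 2]

After move 5 (2->3):
Peg 0: []
Peg 1: []
Peg 2: []
Peg 3: [3, 2, 1]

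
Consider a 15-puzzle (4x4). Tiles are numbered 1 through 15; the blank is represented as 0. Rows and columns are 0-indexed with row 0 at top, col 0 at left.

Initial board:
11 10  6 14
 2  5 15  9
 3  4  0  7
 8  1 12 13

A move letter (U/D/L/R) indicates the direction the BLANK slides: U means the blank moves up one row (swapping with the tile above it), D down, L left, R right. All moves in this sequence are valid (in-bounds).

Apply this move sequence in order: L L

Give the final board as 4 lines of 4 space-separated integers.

After move 1 (L):
11 10  6 14
 2  5 15  9
 3  0  4  7
 8  1 12 13

After move 2 (L):
11 10  6 14
 2  5 15  9
 0  3  4  7
 8  1 12 13

Answer: 11 10  6 14
 2  5 15  9
 0  3  4  7
 8  1 12 13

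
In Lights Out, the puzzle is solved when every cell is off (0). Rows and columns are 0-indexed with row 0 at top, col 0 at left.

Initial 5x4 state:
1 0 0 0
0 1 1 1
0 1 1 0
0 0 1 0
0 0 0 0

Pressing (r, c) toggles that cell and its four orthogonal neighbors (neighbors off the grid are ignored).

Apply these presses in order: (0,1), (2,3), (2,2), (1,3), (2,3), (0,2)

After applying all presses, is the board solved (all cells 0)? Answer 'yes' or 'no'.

Answer: yes

Derivation:
After press 1 at (0,1):
0 1 1 0
0 0 1 1
0 1 1 0
0 0 1 0
0 0 0 0

After press 2 at (2,3):
0 1 1 0
0 0 1 0
0 1 0 1
0 0 1 1
0 0 0 0

After press 3 at (2,2):
0 1 1 0
0 0 0 0
0 0 1 0
0 0 0 1
0 0 0 0

After press 4 at (1,3):
0 1 1 1
0 0 1 1
0 0 1 1
0 0 0 1
0 0 0 0

After press 5 at (2,3):
0 1 1 1
0 0 1 0
0 0 0 0
0 0 0 0
0 0 0 0

After press 6 at (0,2):
0 0 0 0
0 0 0 0
0 0 0 0
0 0 0 0
0 0 0 0

Lights still on: 0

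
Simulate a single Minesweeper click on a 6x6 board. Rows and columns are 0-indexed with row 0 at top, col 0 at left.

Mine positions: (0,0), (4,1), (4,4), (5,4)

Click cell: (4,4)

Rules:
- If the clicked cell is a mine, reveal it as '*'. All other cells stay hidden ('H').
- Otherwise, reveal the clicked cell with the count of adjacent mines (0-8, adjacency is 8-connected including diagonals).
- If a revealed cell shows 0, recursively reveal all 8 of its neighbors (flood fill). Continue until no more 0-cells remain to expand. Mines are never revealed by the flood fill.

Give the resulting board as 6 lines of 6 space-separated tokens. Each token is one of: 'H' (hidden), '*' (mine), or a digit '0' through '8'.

H H H H H H
H H H H H H
H H H H H H
H H H H H H
H H H H * H
H H H H H H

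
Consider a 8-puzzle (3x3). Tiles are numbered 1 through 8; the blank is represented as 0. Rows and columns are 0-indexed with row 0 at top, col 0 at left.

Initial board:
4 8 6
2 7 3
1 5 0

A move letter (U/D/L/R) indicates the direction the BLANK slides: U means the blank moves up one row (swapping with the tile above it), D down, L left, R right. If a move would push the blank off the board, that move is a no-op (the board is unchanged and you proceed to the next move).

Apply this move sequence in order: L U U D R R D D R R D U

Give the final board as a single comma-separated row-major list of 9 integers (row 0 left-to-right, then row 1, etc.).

After move 1 (L):
4 8 6
2 7 3
1 0 5

After move 2 (U):
4 8 6
2 0 3
1 7 5

After move 3 (U):
4 0 6
2 8 3
1 7 5

After move 4 (D):
4 8 6
2 0 3
1 7 5

After move 5 (R):
4 8 6
2 3 0
1 7 5

After move 6 (R):
4 8 6
2 3 0
1 7 5

After move 7 (D):
4 8 6
2 3 5
1 7 0

After move 8 (D):
4 8 6
2 3 5
1 7 0

After move 9 (R):
4 8 6
2 3 5
1 7 0

After move 10 (R):
4 8 6
2 3 5
1 7 0

After move 11 (D):
4 8 6
2 3 5
1 7 0

After move 12 (U):
4 8 6
2 3 0
1 7 5

Answer: 4, 8, 6, 2, 3, 0, 1, 7, 5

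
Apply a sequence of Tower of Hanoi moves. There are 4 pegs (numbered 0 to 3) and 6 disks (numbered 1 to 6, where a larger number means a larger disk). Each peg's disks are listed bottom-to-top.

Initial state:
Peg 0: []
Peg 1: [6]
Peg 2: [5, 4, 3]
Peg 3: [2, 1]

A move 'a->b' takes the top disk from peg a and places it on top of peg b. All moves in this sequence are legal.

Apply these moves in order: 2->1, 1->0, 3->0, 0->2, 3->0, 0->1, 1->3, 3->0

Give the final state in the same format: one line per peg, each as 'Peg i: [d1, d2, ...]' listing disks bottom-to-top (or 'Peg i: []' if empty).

After move 1 (2->1):
Peg 0: []
Peg 1: [6, 3]
Peg 2: [5, 4]
Peg 3: [2, 1]

After move 2 (1->0):
Peg 0: [3]
Peg 1: [6]
Peg 2: [5, 4]
Peg 3: [2, 1]

After move 3 (3->0):
Peg 0: [3, 1]
Peg 1: [6]
Peg 2: [5, 4]
Peg 3: [2]

After move 4 (0->2):
Peg 0: [3]
Peg 1: [6]
Peg 2: [5, 4, 1]
Peg 3: [2]

After move 5 (3->0):
Peg 0: [3, 2]
Peg 1: [6]
Peg 2: [5, 4, 1]
Peg 3: []

After move 6 (0->1):
Peg 0: [3]
Peg 1: [6, 2]
Peg 2: [5, 4, 1]
Peg 3: []

After move 7 (1->3):
Peg 0: [3]
Peg 1: [6]
Peg 2: [5, 4, 1]
Peg 3: [2]

After move 8 (3->0):
Peg 0: [3, 2]
Peg 1: [6]
Peg 2: [5, 4, 1]
Peg 3: []

Answer: Peg 0: [3, 2]
Peg 1: [6]
Peg 2: [5, 4, 1]
Peg 3: []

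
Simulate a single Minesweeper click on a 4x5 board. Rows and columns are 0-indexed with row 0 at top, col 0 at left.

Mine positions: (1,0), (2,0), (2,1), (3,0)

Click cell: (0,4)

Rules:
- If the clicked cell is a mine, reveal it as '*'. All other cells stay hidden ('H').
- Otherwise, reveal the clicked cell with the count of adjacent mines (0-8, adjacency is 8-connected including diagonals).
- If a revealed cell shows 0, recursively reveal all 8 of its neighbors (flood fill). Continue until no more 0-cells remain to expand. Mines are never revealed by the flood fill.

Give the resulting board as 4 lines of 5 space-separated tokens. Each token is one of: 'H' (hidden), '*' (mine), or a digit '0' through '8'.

H 1 0 0 0
H 3 1 0 0
H H 1 0 0
H H 1 0 0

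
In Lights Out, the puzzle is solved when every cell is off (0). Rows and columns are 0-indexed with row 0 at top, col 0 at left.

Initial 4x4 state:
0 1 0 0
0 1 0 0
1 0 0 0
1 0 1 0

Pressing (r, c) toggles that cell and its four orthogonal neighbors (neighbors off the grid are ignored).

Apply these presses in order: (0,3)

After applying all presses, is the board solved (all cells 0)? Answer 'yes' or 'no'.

After press 1 at (0,3):
0 1 1 1
0 1 0 1
1 0 0 0
1 0 1 0

Lights still on: 8

Answer: no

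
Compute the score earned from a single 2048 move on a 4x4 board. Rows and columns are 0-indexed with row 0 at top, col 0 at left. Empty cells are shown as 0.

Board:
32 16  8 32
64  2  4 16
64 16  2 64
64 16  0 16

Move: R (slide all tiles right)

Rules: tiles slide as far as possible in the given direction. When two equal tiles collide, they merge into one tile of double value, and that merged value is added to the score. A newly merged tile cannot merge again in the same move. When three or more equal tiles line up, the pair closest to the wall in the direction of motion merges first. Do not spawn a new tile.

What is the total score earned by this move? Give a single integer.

Slide right:
row 0: [32, 16, 8, 32] -> [32, 16, 8, 32]  score +0 (running 0)
row 1: [64, 2, 4, 16] -> [64, 2, 4, 16]  score +0 (running 0)
row 2: [64, 16, 2, 64] -> [64, 16, 2, 64]  score +0 (running 0)
row 3: [64, 16, 0, 16] -> [0, 0, 64, 32]  score +32 (running 32)
Board after move:
32 16  8 32
64  2  4 16
64 16  2 64
 0  0 64 32

Answer: 32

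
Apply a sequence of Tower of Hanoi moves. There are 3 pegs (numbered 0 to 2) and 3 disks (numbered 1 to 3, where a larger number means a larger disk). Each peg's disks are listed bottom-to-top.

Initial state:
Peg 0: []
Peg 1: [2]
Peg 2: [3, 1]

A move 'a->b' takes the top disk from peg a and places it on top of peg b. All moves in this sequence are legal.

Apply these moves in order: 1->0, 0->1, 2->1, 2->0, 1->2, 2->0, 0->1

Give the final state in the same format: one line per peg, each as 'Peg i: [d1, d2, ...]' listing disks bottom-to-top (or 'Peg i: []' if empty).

Answer: Peg 0: [3]
Peg 1: [2, 1]
Peg 2: []

Derivation:
After move 1 (1->0):
Peg 0: [2]
Peg 1: []
Peg 2: [3, 1]

After move 2 (0->1):
Peg 0: []
Peg 1: [2]
Peg 2: [3, 1]

After move 3 (2->1):
Peg 0: []
Peg 1: [2, 1]
Peg 2: [3]

After move 4 (2->0):
Peg 0: [3]
Peg 1: [2, 1]
Peg 2: []

After move 5 (1->2):
Peg 0: [3]
Peg 1: [2]
Peg 2: [1]

After move 6 (2->0):
Peg 0: [3, 1]
Peg 1: [2]
Peg 2: []

After move 7 (0->1):
Peg 0: [3]
Peg 1: [2, 1]
Peg 2: []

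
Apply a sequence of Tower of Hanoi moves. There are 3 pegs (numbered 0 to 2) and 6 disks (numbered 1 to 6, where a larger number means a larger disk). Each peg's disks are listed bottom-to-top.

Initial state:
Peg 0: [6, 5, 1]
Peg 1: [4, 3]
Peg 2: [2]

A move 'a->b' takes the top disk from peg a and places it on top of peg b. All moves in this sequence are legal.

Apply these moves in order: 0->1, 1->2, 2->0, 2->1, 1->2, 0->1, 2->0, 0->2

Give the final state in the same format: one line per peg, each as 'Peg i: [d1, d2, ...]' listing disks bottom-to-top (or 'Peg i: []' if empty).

Answer: Peg 0: [6, 5]
Peg 1: [4, 3, 1]
Peg 2: [2]

Derivation:
After move 1 (0->1):
Peg 0: [6, 5]
Peg 1: [4, 3, 1]
Peg 2: [2]

After move 2 (1->2):
Peg 0: [6, 5]
Peg 1: [4, 3]
Peg 2: [2, 1]

After move 3 (2->0):
Peg 0: [6, 5, 1]
Peg 1: [4, 3]
Peg 2: [2]

After move 4 (2->1):
Peg 0: [6, 5, 1]
Peg 1: [4, 3, 2]
Peg 2: []

After move 5 (1->2):
Peg 0: [6, 5, 1]
Peg 1: [4, 3]
Peg 2: [2]

After move 6 (0->1):
Peg 0: [6, 5]
Peg 1: [4, 3, 1]
Peg 2: [2]

After move 7 (2->0):
Peg 0: [6, 5, 2]
Peg 1: [4, 3, 1]
Peg 2: []

After move 8 (0->2):
Peg 0: [6, 5]
Peg 1: [4, 3, 1]
Peg 2: [2]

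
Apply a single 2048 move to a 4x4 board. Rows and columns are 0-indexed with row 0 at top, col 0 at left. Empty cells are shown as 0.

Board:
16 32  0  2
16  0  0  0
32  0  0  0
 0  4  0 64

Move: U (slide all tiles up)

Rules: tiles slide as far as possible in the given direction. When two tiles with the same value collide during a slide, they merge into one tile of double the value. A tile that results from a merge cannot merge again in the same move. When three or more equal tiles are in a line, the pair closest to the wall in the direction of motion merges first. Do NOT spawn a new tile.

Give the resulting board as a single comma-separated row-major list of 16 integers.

Slide up:
col 0: [16, 16, 32, 0] -> [32, 32, 0, 0]
col 1: [32, 0, 0, 4] -> [32, 4, 0, 0]
col 2: [0, 0, 0, 0] -> [0, 0, 0, 0]
col 3: [2, 0, 0, 64] -> [2, 64, 0, 0]

Answer: 32, 32, 0, 2, 32, 4, 0, 64, 0, 0, 0, 0, 0, 0, 0, 0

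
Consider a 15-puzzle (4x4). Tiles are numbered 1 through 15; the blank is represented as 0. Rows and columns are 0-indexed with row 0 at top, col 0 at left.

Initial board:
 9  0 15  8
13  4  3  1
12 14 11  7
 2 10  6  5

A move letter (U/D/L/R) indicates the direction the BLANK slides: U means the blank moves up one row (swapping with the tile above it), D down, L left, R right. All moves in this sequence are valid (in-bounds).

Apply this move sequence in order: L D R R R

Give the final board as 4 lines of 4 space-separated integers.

Answer: 13  9 15  8
 4  3  1  0
12 14 11  7
 2 10  6  5

Derivation:
After move 1 (L):
 0  9 15  8
13  4  3  1
12 14 11  7
 2 10  6  5

After move 2 (D):
13  9 15  8
 0  4  3  1
12 14 11  7
 2 10  6  5

After move 3 (R):
13  9 15  8
 4  0  3  1
12 14 11  7
 2 10  6  5

After move 4 (R):
13  9 15  8
 4  3  0  1
12 14 11  7
 2 10  6  5

After move 5 (R):
13  9 15  8
 4  3  1  0
12 14 11  7
 2 10  6  5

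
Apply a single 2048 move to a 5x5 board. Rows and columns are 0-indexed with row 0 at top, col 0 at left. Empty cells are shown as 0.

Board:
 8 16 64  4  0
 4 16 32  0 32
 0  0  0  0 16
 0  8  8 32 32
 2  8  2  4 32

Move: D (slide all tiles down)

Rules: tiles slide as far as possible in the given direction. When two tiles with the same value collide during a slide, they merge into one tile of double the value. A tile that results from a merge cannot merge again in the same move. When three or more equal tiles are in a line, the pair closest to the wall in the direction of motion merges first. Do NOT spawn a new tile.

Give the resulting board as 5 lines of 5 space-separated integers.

Answer:  0  0  0  0  0
 0  0 64  0  0
 8  0 32  4 32
 4 32  8 32 16
 2 16  2  4 64

Derivation:
Slide down:
col 0: [8, 4, 0, 0, 2] -> [0, 0, 8, 4, 2]
col 1: [16, 16, 0, 8, 8] -> [0, 0, 0, 32, 16]
col 2: [64, 32, 0, 8, 2] -> [0, 64, 32, 8, 2]
col 3: [4, 0, 0, 32, 4] -> [0, 0, 4, 32, 4]
col 4: [0, 32, 16, 32, 32] -> [0, 0, 32, 16, 64]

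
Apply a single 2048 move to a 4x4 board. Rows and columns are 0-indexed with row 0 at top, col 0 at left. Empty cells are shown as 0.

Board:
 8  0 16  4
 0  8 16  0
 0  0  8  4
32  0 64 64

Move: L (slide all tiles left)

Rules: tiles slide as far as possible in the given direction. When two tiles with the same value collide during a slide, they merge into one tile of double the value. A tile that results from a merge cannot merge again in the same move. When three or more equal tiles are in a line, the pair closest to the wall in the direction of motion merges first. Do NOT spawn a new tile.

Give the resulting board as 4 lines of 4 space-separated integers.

Slide left:
row 0: [8, 0, 16, 4] -> [8, 16, 4, 0]
row 1: [0, 8, 16, 0] -> [8, 16, 0, 0]
row 2: [0, 0, 8, 4] -> [8, 4, 0, 0]
row 3: [32, 0, 64, 64] -> [32, 128, 0, 0]

Answer:   8  16   4   0
  8  16   0   0
  8   4   0   0
 32 128   0   0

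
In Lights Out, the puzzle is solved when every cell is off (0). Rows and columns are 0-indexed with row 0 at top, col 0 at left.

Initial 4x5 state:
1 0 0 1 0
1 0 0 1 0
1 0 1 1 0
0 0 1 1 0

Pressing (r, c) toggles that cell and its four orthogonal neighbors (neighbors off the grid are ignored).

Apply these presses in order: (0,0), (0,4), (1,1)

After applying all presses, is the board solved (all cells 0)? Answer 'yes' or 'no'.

Answer: no

Derivation:
After press 1 at (0,0):
0 1 0 1 0
0 0 0 1 0
1 0 1 1 0
0 0 1 1 0

After press 2 at (0,4):
0 1 0 0 1
0 0 0 1 1
1 0 1 1 0
0 0 1 1 0

After press 3 at (1,1):
0 0 0 0 1
1 1 1 1 1
1 1 1 1 0
0 0 1 1 0

Lights still on: 12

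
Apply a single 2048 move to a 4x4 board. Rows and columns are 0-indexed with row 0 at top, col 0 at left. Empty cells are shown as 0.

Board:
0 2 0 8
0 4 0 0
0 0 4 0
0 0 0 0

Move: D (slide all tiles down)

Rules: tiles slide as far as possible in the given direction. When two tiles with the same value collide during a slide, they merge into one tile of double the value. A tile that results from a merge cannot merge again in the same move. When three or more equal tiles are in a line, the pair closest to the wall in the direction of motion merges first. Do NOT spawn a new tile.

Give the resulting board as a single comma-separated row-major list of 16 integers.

Answer: 0, 0, 0, 0, 0, 0, 0, 0, 0, 2, 0, 0, 0, 4, 4, 8

Derivation:
Slide down:
col 0: [0, 0, 0, 0] -> [0, 0, 0, 0]
col 1: [2, 4, 0, 0] -> [0, 0, 2, 4]
col 2: [0, 0, 4, 0] -> [0, 0, 0, 4]
col 3: [8, 0, 0, 0] -> [0, 0, 0, 8]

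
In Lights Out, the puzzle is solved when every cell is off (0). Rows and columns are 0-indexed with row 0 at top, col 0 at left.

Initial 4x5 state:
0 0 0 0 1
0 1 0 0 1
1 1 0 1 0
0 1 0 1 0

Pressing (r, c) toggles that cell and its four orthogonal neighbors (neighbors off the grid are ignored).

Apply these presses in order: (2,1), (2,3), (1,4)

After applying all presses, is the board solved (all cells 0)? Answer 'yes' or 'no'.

Answer: yes

Derivation:
After press 1 at (2,1):
0 0 0 0 1
0 0 0 0 1
0 0 1 1 0
0 0 0 1 0

After press 2 at (2,3):
0 0 0 0 1
0 0 0 1 1
0 0 0 0 1
0 0 0 0 0

After press 3 at (1,4):
0 0 0 0 0
0 0 0 0 0
0 0 0 0 0
0 0 0 0 0

Lights still on: 0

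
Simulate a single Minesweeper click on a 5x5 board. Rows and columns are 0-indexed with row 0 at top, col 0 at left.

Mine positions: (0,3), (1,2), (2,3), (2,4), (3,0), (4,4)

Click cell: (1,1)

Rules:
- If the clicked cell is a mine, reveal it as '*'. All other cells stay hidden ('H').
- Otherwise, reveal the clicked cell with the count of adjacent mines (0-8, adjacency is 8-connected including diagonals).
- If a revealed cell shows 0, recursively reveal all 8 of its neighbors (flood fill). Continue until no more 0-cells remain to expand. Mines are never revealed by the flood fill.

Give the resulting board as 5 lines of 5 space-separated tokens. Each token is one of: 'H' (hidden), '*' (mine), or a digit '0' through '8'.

H H H H H
H 1 H H H
H H H H H
H H H H H
H H H H H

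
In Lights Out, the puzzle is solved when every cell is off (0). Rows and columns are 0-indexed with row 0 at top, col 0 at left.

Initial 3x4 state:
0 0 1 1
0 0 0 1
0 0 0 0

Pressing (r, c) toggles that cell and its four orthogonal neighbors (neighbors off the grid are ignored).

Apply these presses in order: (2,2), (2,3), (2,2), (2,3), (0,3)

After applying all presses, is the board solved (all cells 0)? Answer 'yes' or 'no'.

After press 1 at (2,2):
0 0 1 1
0 0 1 1
0 1 1 1

After press 2 at (2,3):
0 0 1 1
0 0 1 0
0 1 0 0

After press 3 at (2,2):
0 0 1 1
0 0 0 0
0 0 1 1

After press 4 at (2,3):
0 0 1 1
0 0 0 1
0 0 0 0

After press 5 at (0,3):
0 0 0 0
0 0 0 0
0 0 0 0

Lights still on: 0

Answer: yes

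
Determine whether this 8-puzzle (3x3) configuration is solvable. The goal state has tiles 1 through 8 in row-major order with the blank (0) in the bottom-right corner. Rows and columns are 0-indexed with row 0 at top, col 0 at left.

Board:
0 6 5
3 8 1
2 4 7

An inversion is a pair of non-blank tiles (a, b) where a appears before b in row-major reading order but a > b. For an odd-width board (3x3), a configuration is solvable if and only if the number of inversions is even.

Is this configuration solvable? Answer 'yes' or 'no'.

Answer: no

Derivation:
Inversions (pairs i<j in row-major order where tile[i] > tile[j] > 0): 15
15 is odd, so the puzzle is not solvable.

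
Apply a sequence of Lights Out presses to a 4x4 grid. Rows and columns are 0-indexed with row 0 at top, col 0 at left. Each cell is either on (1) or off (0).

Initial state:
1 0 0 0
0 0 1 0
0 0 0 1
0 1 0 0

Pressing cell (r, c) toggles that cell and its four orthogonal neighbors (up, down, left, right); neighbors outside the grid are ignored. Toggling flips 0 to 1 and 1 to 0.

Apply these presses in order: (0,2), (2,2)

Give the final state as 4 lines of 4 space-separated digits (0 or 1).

Answer: 1 1 1 1
0 0 1 0
0 1 1 0
0 1 1 0

Derivation:
After press 1 at (0,2):
1 1 1 1
0 0 0 0
0 0 0 1
0 1 0 0

After press 2 at (2,2):
1 1 1 1
0 0 1 0
0 1 1 0
0 1 1 0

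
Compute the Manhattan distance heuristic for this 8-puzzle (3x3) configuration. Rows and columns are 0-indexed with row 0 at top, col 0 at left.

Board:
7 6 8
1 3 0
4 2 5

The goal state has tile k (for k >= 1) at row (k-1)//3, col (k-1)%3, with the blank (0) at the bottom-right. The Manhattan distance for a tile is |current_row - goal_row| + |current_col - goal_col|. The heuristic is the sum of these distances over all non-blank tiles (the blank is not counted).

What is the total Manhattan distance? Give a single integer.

Tile 7: (0,0)->(2,0) = 2
Tile 6: (0,1)->(1,2) = 2
Tile 8: (0,2)->(2,1) = 3
Tile 1: (1,0)->(0,0) = 1
Tile 3: (1,1)->(0,2) = 2
Tile 4: (2,0)->(1,0) = 1
Tile 2: (2,1)->(0,1) = 2
Tile 5: (2,2)->(1,1) = 2
Sum: 2 + 2 + 3 + 1 + 2 + 1 + 2 + 2 = 15

Answer: 15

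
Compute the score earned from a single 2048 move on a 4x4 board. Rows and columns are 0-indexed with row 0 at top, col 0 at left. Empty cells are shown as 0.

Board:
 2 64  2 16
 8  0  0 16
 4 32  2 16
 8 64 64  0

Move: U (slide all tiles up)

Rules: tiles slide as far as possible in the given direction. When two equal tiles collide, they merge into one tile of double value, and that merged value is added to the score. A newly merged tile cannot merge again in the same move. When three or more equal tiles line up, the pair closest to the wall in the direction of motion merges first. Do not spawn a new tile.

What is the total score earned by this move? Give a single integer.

Answer: 36

Derivation:
Slide up:
col 0: [2, 8, 4, 8] -> [2, 8, 4, 8]  score +0 (running 0)
col 1: [64, 0, 32, 64] -> [64, 32, 64, 0]  score +0 (running 0)
col 2: [2, 0, 2, 64] -> [4, 64, 0, 0]  score +4 (running 4)
col 3: [16, 16, 16, 0] -> [32, 16, 0, 0]  score +32 (running 36)
Board after move:
 2 64  4 32
 8 32 64 16
 4 64  0  0
 8  0  0  0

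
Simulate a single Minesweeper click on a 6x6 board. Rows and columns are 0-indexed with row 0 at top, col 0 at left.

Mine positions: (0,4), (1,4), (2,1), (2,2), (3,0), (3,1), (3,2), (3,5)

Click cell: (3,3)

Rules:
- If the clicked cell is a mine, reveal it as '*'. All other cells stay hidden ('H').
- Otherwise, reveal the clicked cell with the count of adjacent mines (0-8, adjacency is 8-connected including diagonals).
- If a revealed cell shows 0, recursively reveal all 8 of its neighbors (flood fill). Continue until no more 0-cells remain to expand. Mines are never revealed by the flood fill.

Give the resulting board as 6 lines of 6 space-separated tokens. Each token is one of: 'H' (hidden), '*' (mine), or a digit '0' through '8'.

H H H H H H
H H H H H H
H H H H H H
H H H 2 H H
H H H H H H
H H H H H H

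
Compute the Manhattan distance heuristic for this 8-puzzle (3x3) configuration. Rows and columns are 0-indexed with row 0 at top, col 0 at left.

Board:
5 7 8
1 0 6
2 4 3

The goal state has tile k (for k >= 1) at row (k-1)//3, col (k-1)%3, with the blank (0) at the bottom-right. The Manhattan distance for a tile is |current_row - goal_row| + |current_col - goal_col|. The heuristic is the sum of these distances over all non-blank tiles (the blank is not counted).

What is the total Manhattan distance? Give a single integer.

Tile 5: at (0,0), goal (1,1), distance |0-1|+|0-1| = 2
Tile 7: at (0,1), goal (2,0), distance |0-2|+|1-0| = 3
Tile 8: at (0,2), goal (2,1), distance |0-2|+|2-1| = 3
Tile 1: at (1,0), goal (0,0), distance |1-0|+|0-0| = 1
Tile 6: at (1,2), goal (1,2), distance |1-1|+|2-2| = 0
Tile 2: at (2,0), goal (0,1), distance |2-0|+|0-1| = 3
Tile 4: at (2,1), goal (1,0), distance |2-1|+|1-0| = 2
Tile 3: at (2,2), goal (0,2), distance |2-0|+|2-2| = 2
Sum: 2 + 3 + 3 + 1 + 0 + 3 + 2 + 2 = 16

Answer: 16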